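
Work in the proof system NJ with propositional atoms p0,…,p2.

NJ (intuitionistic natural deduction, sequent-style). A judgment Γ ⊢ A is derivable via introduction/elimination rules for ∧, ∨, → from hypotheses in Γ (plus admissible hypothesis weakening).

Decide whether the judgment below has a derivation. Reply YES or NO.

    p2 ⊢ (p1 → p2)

Proof tree:
[→I] p2 ⊢ (p1 → p2)
  [Wk] p2, p1 ⊢ p2
    [Ax] p2 ⊢ p2

Result: YES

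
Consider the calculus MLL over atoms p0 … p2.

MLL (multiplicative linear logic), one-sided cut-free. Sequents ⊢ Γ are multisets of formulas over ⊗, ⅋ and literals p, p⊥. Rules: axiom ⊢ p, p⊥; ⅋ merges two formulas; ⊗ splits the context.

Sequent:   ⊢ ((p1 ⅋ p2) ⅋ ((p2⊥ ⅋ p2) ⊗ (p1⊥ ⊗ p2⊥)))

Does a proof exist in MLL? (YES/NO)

Derivation trace:
[⅋]  ⊢ ((p1 ⅋ p2) ⅋ ((p2⊥ ⅋ p2) ⊗ (p1⊥ ⊗ p2⊥)))
  [⅋]  ⊢ ((p2⊥ ⅋ p2) ⊗ (p1⊥ ⊗ p2⊥)), (p1 ⅋ p2)
    [⊗]  ⊢ p1, p2, ((p2⊥ ⅋ p2) ⊗ (p1⊥ ⊗ p2⊥))
      [⅋]  ⊢ (p2⊥ ⅋ p2)
        [Ax]  ⊢ p2, p2⊥
      [⊗]  ⊢ p1, p2, (p1⊥ ⊗ p2⊥)
        [Ax]  ⊢ p1, p1⊥
        [Ax]  ⊢ p2, p2⊥

Result: YES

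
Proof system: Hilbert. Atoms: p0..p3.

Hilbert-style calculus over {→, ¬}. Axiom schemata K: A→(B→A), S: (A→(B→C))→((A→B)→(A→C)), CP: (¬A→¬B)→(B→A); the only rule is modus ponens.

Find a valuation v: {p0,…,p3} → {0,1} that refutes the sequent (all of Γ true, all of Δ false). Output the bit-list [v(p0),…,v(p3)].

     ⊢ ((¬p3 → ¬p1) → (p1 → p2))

Enumerate valuations to refute Γ ⊢ Δ:
  v=0000: Γ:[] Δ:[((¬p3 → ¬p1) → (p1 → p2))=T] refutes=False
  v=0001: Γ:[] Δ:[((¬p3 → ¬p1) → (p1 → p2))=T] refutes=False
  v=0010: Γ:[] Δ:[((¬p3 → ¬p1) → (p1 → p2))=T] refutes=False
  v=0011: Γ:[] Δ:[((¬p3 → ¬p1) → (p1 → p2))=T] refutes=False
  v=0100: Γ:[] Δ:[((¬p3 → ¬p1) → (p1 → p2))=T] refutes=False
  v=0101: Γ:[] Δ:[((¬p3 → ¬p1) → (p1 → p2))=F] refutes=True  ← countermodel

Result: [0, 1, 0, 1]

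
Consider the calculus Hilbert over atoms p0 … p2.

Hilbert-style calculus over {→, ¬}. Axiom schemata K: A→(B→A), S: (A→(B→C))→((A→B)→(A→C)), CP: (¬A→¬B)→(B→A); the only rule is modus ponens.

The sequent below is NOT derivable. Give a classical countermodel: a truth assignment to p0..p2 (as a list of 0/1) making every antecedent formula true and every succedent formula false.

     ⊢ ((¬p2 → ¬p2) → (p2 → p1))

Truth-table refutation:
  v=000: Γ:[] Δ:[((¬p2 → ¬p2) → (p2 → p1))=T] refutes=False
  v=001: Γ:[] Δ:[((¬p2 → ¬p2) → (p2 → p1))=F] refutes=True  ← countermodel

Result: [0, 0, 1]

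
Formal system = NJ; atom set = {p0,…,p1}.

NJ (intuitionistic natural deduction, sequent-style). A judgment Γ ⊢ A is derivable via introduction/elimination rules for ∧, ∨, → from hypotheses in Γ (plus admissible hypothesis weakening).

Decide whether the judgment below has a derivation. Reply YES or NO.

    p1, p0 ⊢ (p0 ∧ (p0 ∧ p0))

Derivation trace:
[∧I] p1, p0 ⊢ (p0 ∧ (p0 ∧ p0))
  [Ax] p0 ⊢ p0
  [∧I] p1, p0 ⊢ (p0 ∧ p0)
    [Ax] p0 ⊢ p0
    [Wk] p0, p1 ⊢ p0
      [Ax] p0 ⊢ p0

Result: YES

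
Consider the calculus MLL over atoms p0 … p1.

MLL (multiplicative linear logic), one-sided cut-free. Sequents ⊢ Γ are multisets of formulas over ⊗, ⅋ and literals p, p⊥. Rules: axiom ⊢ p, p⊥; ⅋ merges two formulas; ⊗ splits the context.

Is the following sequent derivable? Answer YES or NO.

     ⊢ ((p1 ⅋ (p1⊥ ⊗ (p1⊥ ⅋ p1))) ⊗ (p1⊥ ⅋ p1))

Proof tree:
[⊗]  ⊢ ((p1 ⅋ (p1⊥ ⊗ (p1⊥ ⅋ p1))) ⊗ (p1⊥ ⅋ p1))
  [⅋]  ⊢ (p1 ⅋ (p1⊥ ⊗ (p1⊥ ⅋ p1)))
    [⊗]  ⊢ p1, (p1⊥ ⊗ (p1⊥ ⅋ p1))
      [Ax]  ⊢ p1, p1⊥
      [⅋]  ⊢ (p1⊥ ⅋ p1)
        [Ax]  ⊢ p1, p1⊥
  [⅋]  ⊢ (p1⊥ ⅋ p1)
    [Ax]  ⊢ p1, p1⊥

Result: YES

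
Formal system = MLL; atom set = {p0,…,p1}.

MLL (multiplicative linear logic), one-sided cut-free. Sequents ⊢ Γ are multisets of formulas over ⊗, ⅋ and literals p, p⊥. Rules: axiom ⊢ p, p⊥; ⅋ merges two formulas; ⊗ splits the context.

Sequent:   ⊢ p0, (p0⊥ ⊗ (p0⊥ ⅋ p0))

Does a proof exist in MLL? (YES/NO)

Proof tree:
[⊗]  ⊢ p0, (p0⊥ ⊗ (p0⊥ ⅋ p0))
  [Ax]  ⊢ p0, p0⊥
  [⅋]  ⊢ (p0⊥ ⅋ p0)
    [Ax]  ⊢ p0, p0⊥

Result: YES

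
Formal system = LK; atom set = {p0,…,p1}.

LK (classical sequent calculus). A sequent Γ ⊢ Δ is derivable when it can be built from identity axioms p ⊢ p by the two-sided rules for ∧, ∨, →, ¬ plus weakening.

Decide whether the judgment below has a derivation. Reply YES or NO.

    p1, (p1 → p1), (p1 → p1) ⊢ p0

Search for a countermodel by truth-table:
  v=00: Γ:[p1=F, (p1 → p1)=T, (p1 → p1)=T] Δ:[p0=F] refutes=False
  v=01: Γ:[p1=T, (p1 → p1)=T, (p1 → p1)=T] Δ:[p0=F] refutes=True  ← countermodel

Result: NO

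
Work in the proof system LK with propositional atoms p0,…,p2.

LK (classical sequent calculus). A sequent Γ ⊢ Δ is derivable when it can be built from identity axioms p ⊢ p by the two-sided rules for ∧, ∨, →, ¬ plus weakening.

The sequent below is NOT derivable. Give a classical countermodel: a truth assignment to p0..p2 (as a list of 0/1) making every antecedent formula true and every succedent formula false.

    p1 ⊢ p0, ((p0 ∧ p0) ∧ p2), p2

Truth-table refutation:
  v=000: Γ:[p1=F] Δ:[p0=F, ((p0 ∧ p0) ∧ p2)=F, p2=F] refutes=False
  v=001: Γ:[p1=F] Δ:[p0=F, ((p0 ∧ p0) ∧ p2)=F, p2=T] refutes=False
  v=010: Γ:[p1=T] Δ:[p0=F, ((p0 ∧ p0) ∧ p2)=F, p2=F] refutes=True  ← countermodel

Result: [0, 1, 0]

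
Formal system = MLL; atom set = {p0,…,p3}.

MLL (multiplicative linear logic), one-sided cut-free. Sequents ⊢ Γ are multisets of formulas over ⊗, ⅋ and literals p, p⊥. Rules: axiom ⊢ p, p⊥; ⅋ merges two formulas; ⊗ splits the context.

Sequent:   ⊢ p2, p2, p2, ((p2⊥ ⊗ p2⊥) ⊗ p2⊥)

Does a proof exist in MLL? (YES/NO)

Derivation trace:
[⊗]  ⊢ p2, p2, p2, ((p2⊥ ⊗ p2⊥) ⊗ p2⊥)
  [⊗]  ⊢ p2, p2, (p2⊥ ⊗ p2⊥)
    [Ax]  ⊢ p2, p2⊥
    [Ax]  ⊢ p2, p2⊥
  [Ax]  ⊢ p2, p2⊥

Result: YES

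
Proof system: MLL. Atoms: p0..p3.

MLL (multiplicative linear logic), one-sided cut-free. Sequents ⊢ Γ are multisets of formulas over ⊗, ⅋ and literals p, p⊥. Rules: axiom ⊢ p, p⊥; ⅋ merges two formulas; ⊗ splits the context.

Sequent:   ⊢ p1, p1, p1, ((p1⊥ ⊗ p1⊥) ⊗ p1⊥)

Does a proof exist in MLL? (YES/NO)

Derivation trace:
[⊗]  ⊢ p1, p1, p1, ((p1⊥ ⊗ p1⊥) ⊗ p1⊥)
  [⊗]  ⊢ p1, p1, (p1⊥ ⊗ p1⊥)
    [Ax]  ⊢ p1, p1⊥
    [Ax]  ⊢ p1, p1⊥
  [Ax]  ⊢ p1, p1⊥

Result: YES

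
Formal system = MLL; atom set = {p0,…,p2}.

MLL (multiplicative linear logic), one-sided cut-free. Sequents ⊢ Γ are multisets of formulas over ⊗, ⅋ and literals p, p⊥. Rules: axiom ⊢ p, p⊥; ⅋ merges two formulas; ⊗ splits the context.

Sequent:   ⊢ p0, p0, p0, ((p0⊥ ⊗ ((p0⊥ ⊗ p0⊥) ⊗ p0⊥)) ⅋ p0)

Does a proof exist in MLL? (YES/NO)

Derivation trace:
[⅋]  ⊢ p0, p0, p0, ((p0⊥ ⊗ ((p0⊥ ⊗ p0⊥) ⊗ p0⊥)) ⅋ p0)
  [⊗]  ⊢ p0, p0, p0, p0, (p0⊥ ⊗ ((p0⊥ ⊗ p0⊥) ⊗ p0⊥))
    [Ax]  ⊢ p0, p0⊥
    [⊗]  ⊢ p0, p0, p0, ((p0⊥ ⊗ p0⊥) ⊗ p0⊥)
      [⊗]  ⊢ p0, p0, (p0⊥ ⊗ p0⊥)
        [Ax]  ⊢ p0, p0⊥
        [Ax]  ⊢ p0, p0⊥
      [Ax]  ⊢ p0, p0⊥

Result: YES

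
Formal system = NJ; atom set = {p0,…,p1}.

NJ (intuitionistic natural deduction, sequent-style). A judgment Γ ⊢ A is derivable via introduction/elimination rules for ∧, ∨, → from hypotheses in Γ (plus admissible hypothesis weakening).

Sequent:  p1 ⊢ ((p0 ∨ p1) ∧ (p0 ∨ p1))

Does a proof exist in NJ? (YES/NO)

Derivation (root first):
[∧I] p1 ⊢ ((p0 ∨ p1) ∧ (p0 ∨ p1))
  [∨I₂] p1 ⊢ (p0 ∨ p1)
    [Ax] p1 ⊢ p1
  [∨I₂] p1 ⊢ (p0 ∨ p1)
    [Ax] p1 ⊢ p1

Result: YES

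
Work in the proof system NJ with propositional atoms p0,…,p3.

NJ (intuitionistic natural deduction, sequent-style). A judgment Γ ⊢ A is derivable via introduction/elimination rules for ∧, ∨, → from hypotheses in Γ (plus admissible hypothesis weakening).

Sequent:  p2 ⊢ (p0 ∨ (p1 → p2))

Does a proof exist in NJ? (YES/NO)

Derivation (root first):
[∨I₂] p2 ⊢ (p0 ∨ (p1 → p2))
  [→I] p2 ⊢ (p1 → p2)
    [Wk] p2, p1 ⊢ p2
      [Ax] p2 ⊢ p2

Result: YES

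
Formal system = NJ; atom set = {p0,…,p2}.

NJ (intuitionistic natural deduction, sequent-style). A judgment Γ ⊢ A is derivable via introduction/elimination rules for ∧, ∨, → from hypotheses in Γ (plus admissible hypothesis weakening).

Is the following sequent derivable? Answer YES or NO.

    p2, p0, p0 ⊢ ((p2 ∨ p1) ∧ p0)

Proof tree:
[Wk] p2, p0, p0 ⊢ ((p2 ∨ p1) ∧ p0)
  [∧I] p2, p0 ⊢ ((p2 ∨ p1) ∧ p0)
    [∨I₁] p2 ⊢ (p2 ∨ p1)
      [Ax] p2 ⊢ p2
    [Ax] p0 ⊢ p0

Result: YES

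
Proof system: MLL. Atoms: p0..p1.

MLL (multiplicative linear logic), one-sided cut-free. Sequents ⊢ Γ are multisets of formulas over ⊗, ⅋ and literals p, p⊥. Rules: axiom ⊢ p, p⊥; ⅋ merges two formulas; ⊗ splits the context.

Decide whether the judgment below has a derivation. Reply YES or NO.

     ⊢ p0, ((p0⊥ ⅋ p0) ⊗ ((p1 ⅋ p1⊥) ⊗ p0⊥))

Proof tree:
[⊗]  ⊢ p0, ((p0⊥ ⅋ p0) ⊗ ((p1 ⅋ p1⊥) ⊗ p0⊥))
  [⅋]  ⊢ (p0⊥ ⅋ p0)
    [Ax]  ⊢ p0, p0⊥
  [⊗]  ⊢ p0, ((p1 ⅋ p1⊥) ⊗ p0⊥)
    [⅋]  ⊢ (p1 ⅋ p1⊥)
      [Ax]  ⊢ p1, p1⊥
    [Ax]  ⊢ p0, p0⊥

Result: YES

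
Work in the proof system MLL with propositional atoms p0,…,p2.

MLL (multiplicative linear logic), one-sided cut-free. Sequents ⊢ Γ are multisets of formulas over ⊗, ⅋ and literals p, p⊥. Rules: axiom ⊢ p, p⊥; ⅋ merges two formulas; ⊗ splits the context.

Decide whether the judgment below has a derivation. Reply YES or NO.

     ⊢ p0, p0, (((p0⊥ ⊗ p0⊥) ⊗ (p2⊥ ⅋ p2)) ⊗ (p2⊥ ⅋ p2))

Derivation trace:
[⊗]  ⊢ p0, p0, (((p0⊥ ⊗ p0⊥) ⊗ (p2⊥ ⅋ p2)) ⊗ (p2⊥ ⅋ p2))
  [⊗]  ⊢ p0, p0, ((p0⊥ ⊗ p0⊥) ⊗ (p2⊥ ⅋ p2))
    [⊗]  ⊢ p0, p0, (p0⊥ ⊗ p0⊥)
      [Ax]  ⊢ p0, p0⊥
      [Ax]  ⊢ p0, p0⊥
    [⅋]  ⊢ (p2⊥ ⅋ p2)
      [Ax]  ⊢ p2, p2⊥
  [⅋]  ⊢ (p2⊥ ⅋ p2)
    [Ax]  ⊢ p2, p2⊥

Result: YES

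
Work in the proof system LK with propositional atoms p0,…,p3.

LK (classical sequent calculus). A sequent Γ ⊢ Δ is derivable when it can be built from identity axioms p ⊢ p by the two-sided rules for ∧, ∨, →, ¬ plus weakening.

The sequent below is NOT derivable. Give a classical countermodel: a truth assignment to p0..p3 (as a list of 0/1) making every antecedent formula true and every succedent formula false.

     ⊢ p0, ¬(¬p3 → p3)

Search for a countermodel by truth-table:
  v=0000: Γ:[] Δ:[p0=F, ¬(¬p3 → p3)=T] refutes=False
  v=0001: Γ:[] Δ:[p0=F, ¬(¬p3 → p3)=F] refutes=True  ← countermodel

Result: [0, 0, 0, 1]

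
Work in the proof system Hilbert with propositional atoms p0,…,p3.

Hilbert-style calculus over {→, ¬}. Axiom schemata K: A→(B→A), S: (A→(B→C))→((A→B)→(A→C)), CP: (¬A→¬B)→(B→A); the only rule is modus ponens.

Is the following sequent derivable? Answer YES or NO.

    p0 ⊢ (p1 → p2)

Truth-table refutation:
  v=0000: Γ:[p0=F] Δ:[(p1 → p2)=T] refutes=False
  v=0001: Γ:[p0=F] Δ:[(p1 → p2)=T] refutes=False
  v=0010: Γ:[p0=F] Δ:[(p1 → p2)=T] refutes=False
  v=0011: Γ:[p0=F] Δ:[(p1 → p2)=T] refutes=False
  v=0100: Γ:[p0=F] Δ:[(p1 → p2)=F] refutes=False
  v=0101: Γ:[p0=F] Δ:[(p1 → p2)=F] refutes=False
  v=0110: Γ:[p0=F] Δ:[(p1 → p2)=T] refutes=False
  v=0111: Γ:[p0=F] Δ:[(p1 → p2)=T] refutes=False
  v=1000: Γ:[p0=T] Δ:[(p1 → p2)=T] refutes=False
  v=1001: Γ:[p0=T] Δ:[(p1 → p2)=T] refutes=False
  v=1010: Γ:[p0=T] Δ:[(p1 → p2)=T] refutes=False
  v=1011: Γ:[p0=T] Δ:[(p1 → p2)=T] refutes=False
  v=1100: Γ:[p0=T] Δ:[(p1 → p2)=F] refutes=True  ← countermodel

Result: NO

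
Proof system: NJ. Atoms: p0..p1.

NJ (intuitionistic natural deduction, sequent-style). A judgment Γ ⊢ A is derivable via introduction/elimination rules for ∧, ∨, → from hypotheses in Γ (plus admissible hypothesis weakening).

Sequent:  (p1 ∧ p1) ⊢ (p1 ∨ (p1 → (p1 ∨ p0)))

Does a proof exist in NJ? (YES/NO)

Derivation trace:
[∨I₂] (p1 ∧ p1) ⊢ (p1 ∨ (p1 → (p1 ∨ p0)))
  [Wk] (p1 ∧ p1) ⊢ (p1 → (p1 ∨ p0))
    [→I]  ⊢ (p1 → (p1 ∨ p0))
      [∨I₁] p1 ⊢ (p1 ∨ p0)
        [Ax] p1 ⊢ p1

Result: YES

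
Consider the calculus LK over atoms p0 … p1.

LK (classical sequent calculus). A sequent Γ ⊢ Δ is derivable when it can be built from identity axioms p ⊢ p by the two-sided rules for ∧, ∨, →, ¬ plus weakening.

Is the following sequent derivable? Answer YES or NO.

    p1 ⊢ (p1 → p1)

Proof tree:
[WL] p1 ⊢ (p1 → p1)
  [→R]  ⊢ (p1 → p1)
    [Ax] p1 ⊢ p1

Result: YES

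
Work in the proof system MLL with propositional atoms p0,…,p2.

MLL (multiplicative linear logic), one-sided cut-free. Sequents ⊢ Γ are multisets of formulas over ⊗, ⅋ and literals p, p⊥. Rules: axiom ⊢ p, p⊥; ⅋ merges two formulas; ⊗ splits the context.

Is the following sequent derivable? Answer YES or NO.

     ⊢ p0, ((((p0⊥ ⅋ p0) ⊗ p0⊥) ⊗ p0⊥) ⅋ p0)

Proof tree:
[⅋]  ⊢ p0, ((((p0⊥ ⅋ p0) ⊗ p0⊥) ⊗ p0⊥) ⅋ p0)
  [⊗]  ⊢ p0, p0, (((p0⊥ ⅋ p0) ⊗ p0⊥) ⊗ p0⊥)
    [⊗]  ⊢ p0, ((p0⊥ ⅋ p0) ⊗ p0⊥)
      [⅋]  ⊢ (p0⊥ ⅋ p0)
        [Ax]  ⊢ p0, p0⊥
      [Ax]  ⊢ p0, p0⊥
    [Ax]  ⊢ p0, p0⊥

Result: YES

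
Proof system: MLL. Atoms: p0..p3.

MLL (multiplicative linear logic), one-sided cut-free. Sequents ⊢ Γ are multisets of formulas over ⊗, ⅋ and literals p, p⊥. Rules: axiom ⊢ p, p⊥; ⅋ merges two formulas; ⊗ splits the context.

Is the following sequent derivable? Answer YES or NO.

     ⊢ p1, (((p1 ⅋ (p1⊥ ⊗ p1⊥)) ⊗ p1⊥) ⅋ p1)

Derivation (root first):
[⅋]  ⊢ p1, (((p1 ⅋ (p1⊥ ⊗ p1⊥)) ⊗ p1⊥) ⅋ p1)
  [⊗]  ⊢ p1, p1, ((p1 ⅋ (p1⊥ ⊗ p1⊥)) ⊗ p1⊥)
    [⅋]  ⊢ p1, (p1 ⅋ (p1⊥ ⊗ p1⊥))
      [⊗]  ⊢ p1, p1, (p1⊥ ⊗ p1⊥)
        [Ax]  ⊢ p1, p1⊥
        [Ax]  ⊢ p1, p1⊥
    [Ax]  ⊢ p1, p1⊥

Result: YES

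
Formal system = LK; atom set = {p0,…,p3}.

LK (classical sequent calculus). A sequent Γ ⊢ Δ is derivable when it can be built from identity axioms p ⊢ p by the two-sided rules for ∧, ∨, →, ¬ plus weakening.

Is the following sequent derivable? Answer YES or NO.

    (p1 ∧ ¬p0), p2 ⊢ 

Enumerate valuations to refute Γ ⊢ Δ:
  v=0000: Γ:[(p1 ∧ ¬p0)=F, p2=F] Δ:[] refutes=False
  v=0001: Γ:[(p1 ∧ ¬p0)=F, p2=F] Δ:[] refutes=False
  v=0010: Γ:[(p1 ∧ ¬p0)=F, p2=T] Δ:[] refutes=False
  v=0011: Γ:[(p1 ∧ ¬p0)=F, p2=T] Δ:[] refutes=False
  v=0100: Γ:[(p1 ∧ ¬p0)=T, p2=F] Δ:[] refutes=False
  v=0101: Γ:[(p1 ∧ ¬p0)=T, p2=F] Δ:[] refutes=False
  v=0110: Γ:[(p1 ∧ ¬p0)=T, p2=T] Δ:[] refutes=True  ← countermodel

Result: NO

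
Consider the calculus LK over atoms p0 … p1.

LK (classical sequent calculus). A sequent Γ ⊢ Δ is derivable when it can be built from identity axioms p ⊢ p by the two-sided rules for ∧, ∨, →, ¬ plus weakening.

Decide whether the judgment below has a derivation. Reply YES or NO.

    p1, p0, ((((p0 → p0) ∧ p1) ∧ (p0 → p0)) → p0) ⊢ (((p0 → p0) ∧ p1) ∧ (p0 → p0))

Derivation trace:
[→L] p1, p0, ((((p0 → p0) ∧ p1) ∧ (p0 → p0)) → p0) ⊢ (((p0 → p0) ∧ p1) ∧ (p0 → p0))
  [∧R] p1, p0 ⊢ (((p0 → p0) ∧ p1) ∧ (p0 → p0))
    [∧R] p1 ⊢ ((p0 → p0) ∧ p1)
      [→R]  ⊢ (p0 → p0)
        [Ax] p0 ⊢ p0
      [Ax] p1 ⊢ p1
    [WL] p0 ⊢ (p0 → p0)
      [→R]  ⊢ (p0 → p0)
        [Ax] p0 ⊢ p0
  [∧R] p1, p0 ⊢ (((p0 → p0) ∧ p1) ∧ (p0 → p0))
    [∧R] p1 ⊢ ((p0 → p0) ∧ p1)
      [→R]  ⊢ (p0 → p0)
        [Ax] p0 ⊢ p0
      [Ax] p1 ⊢ p1
    [WL] p0 ⊢ (p0 → p0)
      [→R]  ⊢ (p0 → p0)
        [Ax] p0 ⊢ p0

Result: YES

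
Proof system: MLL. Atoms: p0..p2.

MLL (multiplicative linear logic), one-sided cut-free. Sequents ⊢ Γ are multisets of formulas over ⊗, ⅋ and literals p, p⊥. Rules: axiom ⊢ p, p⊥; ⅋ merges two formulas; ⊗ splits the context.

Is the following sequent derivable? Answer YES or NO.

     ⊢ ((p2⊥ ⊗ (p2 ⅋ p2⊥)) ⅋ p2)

Proof tree:
[⅋]  ⊢ ((p2⊥ ⊗ (p2 ⅋ p2⊥)) ⅋ p2)
  [⊗]  ⊢ p2, (p2⊥ ⊗ (p2 ⅋ p2⊥))
    [Ax]  ⊢ p2, p2⊥
    [⅋]  ⊢ (p2 ⅋ p2⊥)
      [Ax]  ⊢ p2, p2⊥

Result: YES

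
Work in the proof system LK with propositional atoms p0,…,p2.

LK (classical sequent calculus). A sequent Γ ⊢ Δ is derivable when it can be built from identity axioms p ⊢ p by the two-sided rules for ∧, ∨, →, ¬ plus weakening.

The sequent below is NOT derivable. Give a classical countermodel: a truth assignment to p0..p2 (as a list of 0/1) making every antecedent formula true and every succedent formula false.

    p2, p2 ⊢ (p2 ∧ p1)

Search for a countermodel by truth-table:
  v=000: Γ:[p2=F, p2=F] Δ:[(p2 ∧ p1)=F] refutes=False
  v=001: Γ:[p2=T, p2=T] Δ:[(p2 ∧ p1)=F] refutes=True  ← countermodel

Result: [0, 0, 1]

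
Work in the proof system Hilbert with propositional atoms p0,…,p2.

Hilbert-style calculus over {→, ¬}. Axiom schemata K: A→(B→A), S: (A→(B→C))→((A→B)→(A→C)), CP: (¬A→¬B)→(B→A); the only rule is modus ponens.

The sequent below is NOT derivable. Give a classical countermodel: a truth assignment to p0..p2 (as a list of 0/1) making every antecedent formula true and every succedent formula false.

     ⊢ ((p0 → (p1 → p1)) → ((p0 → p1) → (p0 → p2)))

Truth-table refutation:
  v=000: Γ:[] Δ:[((p0 → (p1 → p1)) → ((p0 → p1) → (p0 → p2)))=T] refutes=False
  v=001: Γ:[] Δ:[((p0 → (p1 → p1)) → ((p0 → p1) → (p0 → p2)))=T] refutes=False
  v=010: Γ:[] Δ:[((p0 → (p1 → p1)) → ((p0 → p1) → (p0 → p2)))=T] refutes=False
  v=011: Γ:[] Δ:[((p0 → (p1 → p1)) → ((p0 → p1) → (p0 → p2)))=T] refutes=False
  v=100: Γ:[] Δ:[((p0 → (p1 → p1)) → ((p0 → p1) → (p0 → p2)))=T] refutes=False
  v=101: Γ:[] Δ:[((p0 → (p1 → p1)) → ((p0 → p1) → (p0 → p2)))=T] refutes=False
  v=110: Γ:[] Δ:[((p0 → (p1 → p1)) → ((p0 → p1) → (p0 → p2)))=F] refutes=True  ← countermodel

Result: [1, 1, 0]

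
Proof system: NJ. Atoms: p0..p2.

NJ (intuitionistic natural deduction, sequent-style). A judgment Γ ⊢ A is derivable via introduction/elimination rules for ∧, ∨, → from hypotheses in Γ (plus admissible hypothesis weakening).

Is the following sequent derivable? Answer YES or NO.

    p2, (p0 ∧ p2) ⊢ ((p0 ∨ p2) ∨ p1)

Proof tree:
[Wk] p2, (p0 ∧ p2) ⊢ ((p0 ∨ p2) ∨ p1)
  [∨I₁] p2 ⊢ ((p0 ∨ p2) ∨ p1)
    [∨I₂] p2 ⊢ (p0 ∨ p2)
      [Ax] p2 ⊢ p2

Result: YES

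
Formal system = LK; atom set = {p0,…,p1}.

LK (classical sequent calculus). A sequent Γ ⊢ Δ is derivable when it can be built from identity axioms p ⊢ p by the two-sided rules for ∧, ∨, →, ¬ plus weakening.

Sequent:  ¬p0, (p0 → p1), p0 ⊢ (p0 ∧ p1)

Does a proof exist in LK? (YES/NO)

Derivation trace:
[∧R] ¬p0, (p0 → p1), p0 ⊢ (p0 ∧ p1)
  [Ax] p0 ⊢ p0
  [→L] ¬p0, p0, (p0 → p1) ⊢ p1
    [¬L] p0, ¬p0 ⊢ p0
      [WR] p0 ⊢ p0, p0
        [Ax] p0 ⊢ p0
    [Ax] p1 ⊢ p1

Result: YES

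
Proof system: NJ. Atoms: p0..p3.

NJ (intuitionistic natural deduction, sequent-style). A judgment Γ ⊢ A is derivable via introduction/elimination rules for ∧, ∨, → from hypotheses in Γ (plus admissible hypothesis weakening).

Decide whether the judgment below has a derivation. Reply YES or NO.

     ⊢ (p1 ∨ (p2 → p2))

Derivation trace:
[∨I₂]  ⊢ (p1 ∨ (p2 → p2))
  [→I]  ⊢ (p2 → p2)
    [Ax] p2 ⊢ p2

Result: YES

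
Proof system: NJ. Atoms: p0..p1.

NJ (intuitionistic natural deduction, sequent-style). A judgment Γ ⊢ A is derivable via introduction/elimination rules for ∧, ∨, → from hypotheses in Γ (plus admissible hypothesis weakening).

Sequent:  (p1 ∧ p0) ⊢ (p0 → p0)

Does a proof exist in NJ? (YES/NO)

Proof tree:
[Wk] (p1 ∧ p0) ⊢ (p0 → p0)
  [→I]  ⊢ (p0 → p0)
    [Ax] p0 ⊢ p0

Result: YES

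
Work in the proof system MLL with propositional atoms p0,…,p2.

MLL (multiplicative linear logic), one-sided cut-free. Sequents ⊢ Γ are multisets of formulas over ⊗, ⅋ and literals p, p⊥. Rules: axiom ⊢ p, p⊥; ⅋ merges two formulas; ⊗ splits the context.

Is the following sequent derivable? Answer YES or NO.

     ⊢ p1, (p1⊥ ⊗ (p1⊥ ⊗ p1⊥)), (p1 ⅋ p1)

Derivation (root first):
[⅋]  ⊢ p1, (p1⊥ ⊗ (p1⊥ ⊗ p1⊥)), (p1 ⅋ p1)
  [⊗]  ⊢ p1, p1, p1, (p1⊥ ⊗ (p1⊥ ⊗ p1⊥))
    [Ax]  ⊢ p1, p1⊥
    [⊗]  ⊢ p1, p1, (p1⊥ ⊗ p1⊥)
      [Ax]  ⊢ p1, p1⊥
      [Ax]  ⊢ p1, p1⊥

Result: YES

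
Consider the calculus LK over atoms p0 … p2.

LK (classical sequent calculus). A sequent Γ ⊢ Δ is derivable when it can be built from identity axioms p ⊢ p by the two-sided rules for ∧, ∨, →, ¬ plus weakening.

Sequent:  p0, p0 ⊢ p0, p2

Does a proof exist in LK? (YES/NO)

Derivation (root first):
[WL] p0, p0 ⊢ p0, p2
  [WR] p0 ⊢ p0, p2
    [Ax] p0 ⊢ p0

Result: YES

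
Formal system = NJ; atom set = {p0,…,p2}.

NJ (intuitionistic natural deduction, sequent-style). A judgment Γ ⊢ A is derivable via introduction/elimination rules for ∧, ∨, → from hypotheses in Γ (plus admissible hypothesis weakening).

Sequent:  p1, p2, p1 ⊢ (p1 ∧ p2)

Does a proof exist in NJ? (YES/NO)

Derivation trace:
[Wk] p1, p2, p1 ⊢ (p1 ∧ p2)
  [∧I] p1, p2 ⊢ (p1 ∧ p2)
    [Ax] p1 ⊢ p1
    [Ax] p2 ⊢ p2

Result: YES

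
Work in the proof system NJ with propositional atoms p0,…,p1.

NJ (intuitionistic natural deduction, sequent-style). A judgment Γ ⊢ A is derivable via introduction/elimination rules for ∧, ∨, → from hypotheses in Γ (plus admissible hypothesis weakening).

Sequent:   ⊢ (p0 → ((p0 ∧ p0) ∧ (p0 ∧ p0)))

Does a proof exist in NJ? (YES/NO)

Proof tree:
[→I]  ⊢ (p0 → ((p0 ∧ p0) ∧ (p0 ∧ p0)))
  [∧I] p0 ⊢ ((p0 ∧ p0) ∧ (p0 ∧ p0))
    [∧I] p0 ⊢ (p0 ∧ p0)
      [Ax] p0 ⊢ p0
      [Ax] p0 ⊢ p0
    [∧I] p0 ⊢ (p0 ∧ p0)
      [Ax] p0 ⊢ p0
      [Ax] p0 ⊢ p0

Result: YES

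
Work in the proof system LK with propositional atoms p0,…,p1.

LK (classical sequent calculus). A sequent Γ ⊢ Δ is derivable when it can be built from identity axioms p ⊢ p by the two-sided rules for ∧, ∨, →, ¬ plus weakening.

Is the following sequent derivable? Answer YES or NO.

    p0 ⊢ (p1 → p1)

Proof tree:
[WL] p0 ⊢ (p1 → p1)
  [→R]  ⊢ (p1 → p1)
    [Ax] p1 ⊢ p1

Result: YES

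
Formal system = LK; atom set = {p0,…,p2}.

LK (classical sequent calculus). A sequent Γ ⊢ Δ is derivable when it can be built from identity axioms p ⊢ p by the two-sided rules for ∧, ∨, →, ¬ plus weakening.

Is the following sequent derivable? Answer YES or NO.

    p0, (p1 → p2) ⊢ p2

Truth-table refutation:
  v=000: Γ:[p0=F, (p1 → p2)=T] Δ:[p2=F] refutes=False
  v=001: Γ:[p0=F, (p1 → p2)=T] Δ:[p2=T] refutes=False
  v=010: Γ:[p0=F, (p1 → p2)=F] Δ:[p2=F] refutes=False
  v=011: Γ:[p0=F, (p1 → p2)=T] Δ:[p2=T] refutes=False
  v=100: Γ:[p0=T, (p1 → p2)=T] Δ:[p2=F] refutes=True  ← countermodel

Result: NO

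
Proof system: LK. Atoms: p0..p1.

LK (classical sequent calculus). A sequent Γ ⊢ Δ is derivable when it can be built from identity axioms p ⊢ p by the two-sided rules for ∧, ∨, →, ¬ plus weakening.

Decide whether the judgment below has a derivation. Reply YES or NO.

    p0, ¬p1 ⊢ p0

Derivation trace:
[¬L] p0, ¬p1 ⊢ p0
  [WR] p0 ⊢ p0, p1
    [Ax] p0 ⊢ p0

Result: YES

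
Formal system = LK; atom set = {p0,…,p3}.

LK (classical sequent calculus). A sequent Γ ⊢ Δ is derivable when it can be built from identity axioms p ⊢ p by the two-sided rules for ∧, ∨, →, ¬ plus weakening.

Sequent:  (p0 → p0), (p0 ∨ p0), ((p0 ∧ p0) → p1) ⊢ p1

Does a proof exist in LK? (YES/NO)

Proof tree:
[→L] (p0 → p0), (p0 ∨ p0), ((p0 ∧ p0) → p1) ⊢ p1
  [∧R] (p0 → p0), (p0 ∨ p0) ⊢ (p0 ∧ p0)
    [∨L] (p0 ∨ p0) ⊢ p0
      [Ax] p0 ⊢ p0
      [Ax] p0 ⊢ p0
    [→L] (p0 ∨ p0), (p0 → p0) ⊢ p0
      [∨L] (p0 ∨ p0) ⊢ p0
        [Ax] p0 ⊢ p0
        [Ax] p0 ⊢ p0
      [Ax] p0 ⊢ p0
  [Ax] p1 ⊢ p1

Result: YES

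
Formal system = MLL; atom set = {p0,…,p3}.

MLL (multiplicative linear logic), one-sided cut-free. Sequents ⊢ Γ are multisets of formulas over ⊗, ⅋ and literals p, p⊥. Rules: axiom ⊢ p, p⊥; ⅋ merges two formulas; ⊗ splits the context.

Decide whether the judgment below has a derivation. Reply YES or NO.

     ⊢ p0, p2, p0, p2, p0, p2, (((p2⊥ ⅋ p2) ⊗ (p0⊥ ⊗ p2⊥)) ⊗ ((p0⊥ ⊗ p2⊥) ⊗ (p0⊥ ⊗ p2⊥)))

Derivation trace:
[⊗]  ⊢ p0, p2, p0, p2, p0, p2, (((p2⊥ ⅋ p2) ⊗ (p0⊥ ⊗ p2⊥)) ⊗ ((p0⊥ ⊗ p2⊥) ⊗ (p0⊥ ⊗ p2⊥)))
  [⊗]  ⊢ p0, p2, ((p2⊥ ⅋ p2) ⊗ (p0⊥ ⊗ p2⊥))
    [⅋]  ⊢ (p2⊥ ⅋ p2)
      [Ax]  ⊢ p2, p2⊥
    [⊗]  ⊢ p0, p2, (p0⊥ ⊗ p2⊥)
      [Ax]  ⊢ p0, p0⊥
      [Ax]  ⊢ p2, p2⊥
  [⊗]  ⊢ p0, p2, p0, p2, ((p0⊥ ⊗ p2⊥) ⊗ (p0⊥ ⊗ p2⊥))
    [⊗]  ⊢ p0, p2, (p0⊥ ⊗ p2⊥)
      [Ax]  ⊢ p0, p0⊥
      [Ax]  ⊢ p2, p2⊥
    [⊗]  ⊢ p0, p2, (p0⊥ ⊗ p2⊥)
      [Ax]  ⊢ p0, p0⊥
      [Ax]  ⊢ p2, p2⊥

Result: YES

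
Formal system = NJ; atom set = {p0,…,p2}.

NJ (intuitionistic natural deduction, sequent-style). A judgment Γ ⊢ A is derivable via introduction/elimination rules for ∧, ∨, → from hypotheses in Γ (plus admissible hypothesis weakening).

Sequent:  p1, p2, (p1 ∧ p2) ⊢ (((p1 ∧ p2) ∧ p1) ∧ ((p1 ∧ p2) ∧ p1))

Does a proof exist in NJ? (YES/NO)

Proof tree:
[Wk] p1, p2, (p1 ∧ p2) ⊢ (((p1 ∧ p2) ∧ p1) ∧ ((p1 ∧ p2) ∧ p1))
  [∧I] p1, p2 ⊢ (((p1 ∧ p2) ∧ p1) ∧ ((p1 ∧ p2) ∧ p1))
    [∧I] p1, p2 ⊢ ((p1 ∧ p2) ∧ p1)
      [∧I] p1, p2 ⊢ (p1 ∧ p2)
        [Ax] p1 ⊢ p1
        [Ax] p2 ⊢ p2
      [Ax] p1 ⊢ p1
    [∧I] p1, p2 ⊢ ((p1 ∧ p2) ∧ p1)
      [∧I] p1, p2 ⊢ (p1 ∧ p2)
        [Ax] p1 ⊢ p1
        [Ax] p2 ⊢ p2
      [Ax] p1 ⊢ p1

Result: YES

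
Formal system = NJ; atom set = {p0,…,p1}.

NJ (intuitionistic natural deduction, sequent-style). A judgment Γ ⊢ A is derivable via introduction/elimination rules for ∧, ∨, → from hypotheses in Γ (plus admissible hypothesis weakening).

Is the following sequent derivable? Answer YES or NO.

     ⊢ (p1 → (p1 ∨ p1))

Derivation (root first):
[→I]  ⊢ (p1 → (p1 ∨ p1))
  [∨I₁] p1 ⊢ (p1 ∨ p1)
    [Ax] p1 ⊢ p1

Result: YES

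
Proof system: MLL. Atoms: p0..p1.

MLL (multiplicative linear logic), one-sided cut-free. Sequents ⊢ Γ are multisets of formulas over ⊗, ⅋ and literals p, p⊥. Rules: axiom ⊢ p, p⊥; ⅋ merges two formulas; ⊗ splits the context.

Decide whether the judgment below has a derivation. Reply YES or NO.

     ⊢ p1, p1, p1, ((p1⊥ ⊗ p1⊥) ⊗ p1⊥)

Derivation trace:
[⊗]  ⊢ p1, p1, p1, ((p1⊥ ⊗ p1⊥) ⊗ p1⊥)
  [⊗]  ⊢ p1, p1, (p1⊥ ⊗ p1⊥)
    [Ax]  ⊢ p1, p1⊥
    [Ax]  ⊢ p1, p1⊥
  [Ax]  ⊢ p1, p1⊥

Result: YES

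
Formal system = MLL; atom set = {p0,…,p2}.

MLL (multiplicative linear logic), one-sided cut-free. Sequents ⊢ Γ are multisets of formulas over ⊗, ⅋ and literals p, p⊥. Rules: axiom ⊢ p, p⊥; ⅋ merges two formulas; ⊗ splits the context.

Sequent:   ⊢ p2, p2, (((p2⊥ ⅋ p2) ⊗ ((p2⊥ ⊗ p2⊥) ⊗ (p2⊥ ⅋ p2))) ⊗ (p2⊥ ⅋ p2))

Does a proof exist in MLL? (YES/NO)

Derivation (root first):
[⊗]  ⊢ p2, p2, (((p2⊥ ⅋ p2) ⊗ ((p2⊥ ⊗ p2⊥) ⊗ (p2⊥ ⅋ p2))) ⊗ (p2⊥ ⅋ p2))
  [⊗]  ⊢ p2, p2, ((p2⊥ ⅋ p2) ⊗ ((p2⊥ ⊗ p2⊥) ⊗ (p2⊥ ⅋ p2)))
    [⅋]  ⊢ (p2⊥ ⅋ p2)
      [Ax]  ⊢ p2, p2⊥
    [⊗]  ⊢ p2, p2, ((p2⊥ ⊗ p2⊥) ⊗ (p2⊥ ⅋ p2))
      [⊗]  ⊢ p2, p2, (p2⊥ ⊗ p2⊥)
        [Ax]  ⊢ p2, p2⊥
        [Ax]  ⊢ p2, p2⊥
      [⅋]  ⊢ (p2⊥ ⅋ p2)
        [Ax]  ⊢ p2, p2⊥
  [⅋]  ⊢ (p2⊥ ⅋ p2)
    [Ax]  ⊢ p2, p2⊥

Result: YES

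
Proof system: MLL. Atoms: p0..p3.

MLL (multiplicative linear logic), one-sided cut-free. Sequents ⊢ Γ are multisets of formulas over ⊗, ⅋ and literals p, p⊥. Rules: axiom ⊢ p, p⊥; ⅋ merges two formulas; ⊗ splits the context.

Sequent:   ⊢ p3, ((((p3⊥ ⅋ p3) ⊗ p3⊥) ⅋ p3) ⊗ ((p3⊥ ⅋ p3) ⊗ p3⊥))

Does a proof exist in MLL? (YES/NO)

Derivation (root first):
[⊗]  ⊢ p3, ((((p3⊥ ⅋ p3) ⊗ p3⊥) ⅋ p3) ⊗ ((p3⊥ ⅋ p3) ⊗ p3⊥))
  [⅋]  ⊢ (((p3⊥ ⅋ p3) ⊗ p3⊥) ⅋ p3)
    [⊗]  ⊢ p3, ((p3⊥ ⅋ p3) ⊗ p3⊥)
      [⅋]  ⊢ (p3⊥ ⅋ p3)
        [Ax]  ⊢ p3, p3⊥
      [Ax]  ⊢ p3, p3⊥
  [⊗]  ⊢ p3, ((p3⊥ ⅋ p3) ⊗ p3⊥)
    [⅋]  ⊢ (p3⊥ ⅋ p3)
      [Ax]  ⊢ p3, p3⊥
    [Ax]  ⊢ p3, p3⊥

Result: YES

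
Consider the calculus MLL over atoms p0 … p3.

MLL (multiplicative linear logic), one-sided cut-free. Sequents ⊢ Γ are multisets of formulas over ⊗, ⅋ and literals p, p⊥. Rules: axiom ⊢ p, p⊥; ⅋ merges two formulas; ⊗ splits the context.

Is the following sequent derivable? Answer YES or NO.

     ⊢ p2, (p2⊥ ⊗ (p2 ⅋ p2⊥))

Derivation (root first):
[⊗]  ⊢ p2, (p2⊥ ⊗ (p2 ⅋ p2⊥))
  [Ax]  ⊢ p2, p2⊥
  [⅋]  ⊢ (p2 ⅋ p2⊥)
    [Ax]  ⊢ p2, p2⊥

Result: YES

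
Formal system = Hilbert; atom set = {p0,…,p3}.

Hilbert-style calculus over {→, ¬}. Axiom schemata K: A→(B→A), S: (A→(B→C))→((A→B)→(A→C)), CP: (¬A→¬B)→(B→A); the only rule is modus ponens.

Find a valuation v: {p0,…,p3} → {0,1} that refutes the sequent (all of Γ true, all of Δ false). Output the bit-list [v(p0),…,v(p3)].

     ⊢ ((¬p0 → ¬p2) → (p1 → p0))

Search for a countermodel by truth-table:
  v=0000: Γ:[] Δ:[((¬p0 → ¬p2) → (p1 → p0))=T] refutes=False
  v=0001: Γ:[] Δ:[((¬p0 → ¬p2) → (p1 → p0))=T] refutes=False
  v=0010: Γ:[] Δ:[((¬p0 → ¬p2) → (p1 → p0))=T] refutes=False
  v=0011: Γ:[] Δ:[((¬p0 → ¬p2) → (p1 → p0))=T] refutes=False
  v=0100: Γ:[] Δ:[((¬p0 → ¬p2) → (p1 → p0))=F] refutes=True  ← countermodel

Result: [0, 1, 0, 0]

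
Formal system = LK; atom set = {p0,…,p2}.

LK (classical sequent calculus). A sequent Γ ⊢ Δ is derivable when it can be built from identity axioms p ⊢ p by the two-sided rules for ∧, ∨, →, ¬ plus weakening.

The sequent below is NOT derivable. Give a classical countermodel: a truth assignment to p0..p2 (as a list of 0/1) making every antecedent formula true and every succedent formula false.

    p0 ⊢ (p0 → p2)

Enumerate valuations to refute Γ ⊢ Δ:
  v=000: Γ:[p0=F] Δ:[(p0 → p2)=T] refutes=False
  v=001: Γ:[p0=F] Δ:[(p0 → p2)=T] refutes=False
  v=010: Γ:[p0=F] Δ:[(p0 → p2)=T] refutes=False
  v=011: Γ:[p0=F] Δ:[(p0 → p2)=T] refutes=False
  v=100: Γ:[p0=T] Δ:[(p0 → p2)=F] refutes=True  ← countermodel

Result: [1, 0, 0]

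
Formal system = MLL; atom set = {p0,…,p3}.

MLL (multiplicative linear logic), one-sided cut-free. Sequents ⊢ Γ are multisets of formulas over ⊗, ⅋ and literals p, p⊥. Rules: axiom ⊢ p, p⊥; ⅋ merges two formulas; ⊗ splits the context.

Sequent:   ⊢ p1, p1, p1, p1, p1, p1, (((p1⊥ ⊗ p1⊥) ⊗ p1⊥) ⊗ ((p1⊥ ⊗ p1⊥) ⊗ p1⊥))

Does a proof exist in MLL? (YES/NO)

Derivation (root first):
[⊗]  ⊢ p1, p1, p1, p1, p1, p1, (((p1⊥ ⊗ p1⊥) ⊗ p1⊥) ⊗ ((p1⊥ ⊗ p1⊥) ⊗ p1⊥))
  [⊗]  ⊢ p1, p1, p1, ((p1⊥ ⊗ p1⊥) ⊗ p1⊥)
    [⊗]  ⊢ p1, p1, (p1⊥ ⊗ p1⊥)
      [Ax]  ⊢ p1, p1⊥
      [Ax]  ⊢ p1, p1⊥
    [Ax]  ⊢ p1, p1⊥
  [⊗]  ⊢ p1, p1, p1, ((p1⊥ ⊗ p1⊥) ⊗ p1⊥)
    [⊗]  ⊢ p1, p1, (p1⊥ ⊗ p1⊥)
      [Ax]  ⊢ p1, p1⊥
      [Ax]  ⊢ p1, p1⊥
    [Ax]  ⊢ p1, p1⊥

Result: YES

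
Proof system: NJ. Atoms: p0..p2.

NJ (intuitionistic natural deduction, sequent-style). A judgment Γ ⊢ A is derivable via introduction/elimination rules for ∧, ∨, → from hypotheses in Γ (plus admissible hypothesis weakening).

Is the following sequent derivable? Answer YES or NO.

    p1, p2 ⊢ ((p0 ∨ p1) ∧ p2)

Derivation (root first):
[∧I] p1, p2 ⊢ ((p0 ∨ p1) ∧ p2)
  [∨I₂] p1 ⊢ (p0 ∨ p1)
    [Ax] p1 ⊢ p1
  [Ax] p2 ⊢ p2

Result: YES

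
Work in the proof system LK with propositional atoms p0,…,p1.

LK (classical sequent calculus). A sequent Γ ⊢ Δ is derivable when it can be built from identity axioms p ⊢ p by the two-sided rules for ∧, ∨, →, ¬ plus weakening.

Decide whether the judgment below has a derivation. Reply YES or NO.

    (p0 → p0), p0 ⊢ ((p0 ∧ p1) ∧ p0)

Search for a countermodel by truth-table:
  v=00: Γ:[(p0 → p0)=T, p0=F] Δ:[((p0 ∧ p1) ∧ p0)=F] refutes=False
  v=01: Γ:[(p0 → p0)=T, p0=F] Δ:[((p0 ∧ p1) ∧ p0)=F] refutes=False
  v=10: Γ:[(p0 → p0)=T, p0=T] Δ:[((p0 ∧ p1) ∧ p0)=F] refutes=True  ← countermodel

Result: NO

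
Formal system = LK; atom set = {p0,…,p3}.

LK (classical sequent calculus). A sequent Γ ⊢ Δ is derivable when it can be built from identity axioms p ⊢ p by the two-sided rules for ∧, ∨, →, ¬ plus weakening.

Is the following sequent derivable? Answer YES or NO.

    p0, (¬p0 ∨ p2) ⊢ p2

Derivation (root first):
[∨L] p0, (¬p0 ∨ p2) ⊢ p2
  [¬L] p0, ¬p0 ⊢ 
    [Ax] p0 ⊢ p0
  [Ax] p2 ⊢ p2

Result: YES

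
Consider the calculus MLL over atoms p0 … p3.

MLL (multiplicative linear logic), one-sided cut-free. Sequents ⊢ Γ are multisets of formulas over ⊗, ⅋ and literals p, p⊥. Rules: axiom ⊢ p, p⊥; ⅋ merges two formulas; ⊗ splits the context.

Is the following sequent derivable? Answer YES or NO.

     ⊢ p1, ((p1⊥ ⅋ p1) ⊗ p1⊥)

Derivation (root first):
[⊗]  ⊢ p1, ((p1⊥ ⅋ p1) ⊗ p1⊥)
  [⅋]  ⊢ (p1⊥ ⅋ p1)
    [Ax]  ⊢ p1, p1⊥
  [Ax]  ⊢ p1, p1⊥

Result: YES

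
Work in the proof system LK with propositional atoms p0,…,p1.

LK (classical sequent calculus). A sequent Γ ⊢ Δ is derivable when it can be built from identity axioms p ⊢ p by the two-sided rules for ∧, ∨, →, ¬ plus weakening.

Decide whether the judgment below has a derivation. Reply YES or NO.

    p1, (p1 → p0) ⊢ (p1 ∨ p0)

Derivation trace:
[∨R] p1, (p1 → p0) ⊢ (p1 ∨ p0)
  [WR] p1, (p1 → p0) ⊢ p0, p1
    [→L] p1, (p1 → p0) ⊢ p0
      [Ax] p1 ⊢ p1
      [Ax] p0 ⊢ p0

Result: YES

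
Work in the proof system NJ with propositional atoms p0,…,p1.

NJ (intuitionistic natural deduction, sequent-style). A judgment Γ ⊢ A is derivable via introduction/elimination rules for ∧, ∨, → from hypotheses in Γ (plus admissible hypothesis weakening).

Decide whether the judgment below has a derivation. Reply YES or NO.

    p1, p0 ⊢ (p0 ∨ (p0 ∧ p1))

Proof tree:
[∨I₂] p1, p0 ⊢ (p0 ∨ (p0 ∧ p1))
  [∧I] p1, p0 ⊢ (p0 ∧ p1)
    [Wk] p0, p0 ⊢ p0
      [Ax] p0 ⊢ p0
    [Ax] p1 ⊢ p1

Result: YES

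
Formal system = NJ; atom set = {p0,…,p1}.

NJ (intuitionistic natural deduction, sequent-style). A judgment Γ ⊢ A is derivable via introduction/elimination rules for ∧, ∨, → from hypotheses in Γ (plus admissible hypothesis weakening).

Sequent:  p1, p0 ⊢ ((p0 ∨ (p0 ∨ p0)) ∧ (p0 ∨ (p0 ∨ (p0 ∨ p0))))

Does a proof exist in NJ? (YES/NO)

Proof tree:
[∧I] p1, p0 ⊢ ((p0 ∨ (p0 ∨ p0)) ∧ (p0 ∨ (p0 ∨ (p0 ∨ p0))))
  [Wk] p0, p1 ⊢ (p0 ∨ (p0 ∨ p0))
    [∨I₂] p0 ⊢ (p0 ∨ (p0 ∨ p0))
      [∨I₁] p0 ⊢ (p0 ∨ p0)
        [Ax] p0 ⊢ p0
  [∨I₂] p0 ⊢ (p0 ∨ (p0 ∨ (p0 ∨ p0)))
    [∨I₂] p0 ⊢ (p0 ∨ (p0 ∨ p0))
      [∨I₁] p0 ⊢ (p0 ∨ p0)
        [Ax] p0 ⊢ p0

Result: YES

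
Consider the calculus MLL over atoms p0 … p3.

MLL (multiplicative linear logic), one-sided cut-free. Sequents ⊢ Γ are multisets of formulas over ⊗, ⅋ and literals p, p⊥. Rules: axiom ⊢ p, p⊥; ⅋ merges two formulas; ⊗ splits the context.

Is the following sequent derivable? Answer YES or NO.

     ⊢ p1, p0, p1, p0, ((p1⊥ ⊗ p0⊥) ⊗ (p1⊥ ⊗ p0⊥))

Derivation trace:
[⊗]  ⊢ p1, p0, p1, p0, ((p1⊥ ⊗ p0⊥) ⊗ (p1⊥ ⊗ p0⊥))
  [⊗]  ⊢ p1, p0, (p1⊥ ⊗ p0⊥)
    [Ax]  ⊢ p1, p1⊥
    [Ax]  ⊢ p0, p0⊥
  [⊗]  ⊢ p1, p0, (p1⊥ ⊗ p0⊥)
    [Ax]  ⊢ p1, p1⊥
    [Ax]  ⊢ p0, p0⊥

Result: YES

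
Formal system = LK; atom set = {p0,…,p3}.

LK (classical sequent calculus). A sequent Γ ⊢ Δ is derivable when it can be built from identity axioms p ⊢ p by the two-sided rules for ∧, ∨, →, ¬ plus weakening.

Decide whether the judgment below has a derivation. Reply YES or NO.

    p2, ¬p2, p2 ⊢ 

Derivation trace:
[WL] p2, ¬p2, p2 ⊢ 
  [¬L] p2, ¬p2 ⊢ 
    [Ax] p2 ⊢ p2

Result: YES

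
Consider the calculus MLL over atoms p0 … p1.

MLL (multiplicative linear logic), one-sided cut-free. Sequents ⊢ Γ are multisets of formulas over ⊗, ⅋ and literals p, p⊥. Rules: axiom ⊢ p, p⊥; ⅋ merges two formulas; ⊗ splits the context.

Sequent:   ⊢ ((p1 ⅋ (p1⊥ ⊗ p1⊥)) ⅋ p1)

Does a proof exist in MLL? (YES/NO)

Proof tree:
[⅋]  ⊢ ((p1 ⅋ (p1⊥ ⊗ p1⊥)) ⅋ p1)
  [⅋]  ⊢ p1, (p1 ⅋ (p1⊥ ⊗ p1⊥))
    [⊗]  ⊢ p1, p1, (p1⊥ ⊗ p1⊥)
      [Ax]  ⊢ p1, p1⊥
      [Ax]  ⊢ p1, p1⊥

Result: YES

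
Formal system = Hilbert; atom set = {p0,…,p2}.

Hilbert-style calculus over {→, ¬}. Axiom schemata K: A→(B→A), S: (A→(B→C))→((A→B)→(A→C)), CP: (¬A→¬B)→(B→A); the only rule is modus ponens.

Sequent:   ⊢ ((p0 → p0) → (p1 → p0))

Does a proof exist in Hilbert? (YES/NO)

Enumerate valuations to refute Γ ⊢ Δ:
  v=000: Γ:[] Δ:[((p0 → p0) → (p1 → p0))=T] refutes=False
  v=001: Γ:[] Δ:[((p0 → p0) → (p1 → p0))=T] refutes=False
  v=010: Γ:[] Δ:[((p0 → p0) → (p1 → p0))=F] refutes=True  ← countermodel

Result: NO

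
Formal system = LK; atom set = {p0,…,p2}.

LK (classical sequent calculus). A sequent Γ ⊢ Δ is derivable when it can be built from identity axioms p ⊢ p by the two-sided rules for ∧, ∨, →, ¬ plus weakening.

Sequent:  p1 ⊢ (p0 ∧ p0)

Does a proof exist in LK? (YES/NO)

Truth-table refutation:
  v=000: Γ:[p1=F] Δ:[(p0 ∧ p0)=F] refutes=False
  v=001: Γ:[p1=F] Δ:[(p0 ∧ p0)=F] refutes=False
  v=010: Γ:[p1=T] Δ:[(p0 ∧ p0)=F] refutes=True  ← countermodel

Result: NO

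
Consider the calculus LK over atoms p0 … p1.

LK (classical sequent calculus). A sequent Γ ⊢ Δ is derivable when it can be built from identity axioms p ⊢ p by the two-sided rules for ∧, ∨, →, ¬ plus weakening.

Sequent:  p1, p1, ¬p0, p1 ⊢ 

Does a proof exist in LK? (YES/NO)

Search for a countermodel by truth-table:
  v=00: Γ:[p1=F, p1=F, ¬p0=T, p1=F] Δ:[] refutes=False
  v=01: Γ:[p1=T, p1=T, ¬p0=T, p1=T] Δ:[] refutes=True  ← countermodel

Result: NO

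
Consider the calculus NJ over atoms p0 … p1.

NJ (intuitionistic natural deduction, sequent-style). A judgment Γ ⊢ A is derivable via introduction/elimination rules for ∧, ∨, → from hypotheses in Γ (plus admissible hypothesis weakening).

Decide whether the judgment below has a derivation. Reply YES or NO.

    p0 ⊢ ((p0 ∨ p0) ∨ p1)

Derivation trace:
[∨I₁] p0 ⊢ ((p0 ∨ p0) ∨ p1)
  [∨I₁] p0 ⊢ (p0 ∨ p0)
    [Ax] p0 ⊢ p0

Result: YES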